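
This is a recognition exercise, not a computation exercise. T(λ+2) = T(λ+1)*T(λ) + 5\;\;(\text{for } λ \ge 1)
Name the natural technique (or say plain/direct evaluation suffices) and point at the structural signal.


Method: no special technique — the map from one term to the next is curved, not linear, so linear closed-form machinery does not attach.


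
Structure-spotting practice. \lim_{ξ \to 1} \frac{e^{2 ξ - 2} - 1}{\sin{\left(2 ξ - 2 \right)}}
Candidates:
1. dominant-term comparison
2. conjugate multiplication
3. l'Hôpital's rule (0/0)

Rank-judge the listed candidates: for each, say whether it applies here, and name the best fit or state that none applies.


Technique: l'Hôpital's rule (0/0) — the 0/0 form at 1 is the signature situation for l'Hôpital's rule. The standard small-argument limits would also carry it; the rule is the systematic route.
- dominant-term comparison: this limit is not decided by comparing polynomial growth at infinity.
- conjugate multiplication — no divergent radical difference is present for a conjugate pair to cancel.
- l'Hôpital's rule (0/0) — a fit — the right tool for this form.


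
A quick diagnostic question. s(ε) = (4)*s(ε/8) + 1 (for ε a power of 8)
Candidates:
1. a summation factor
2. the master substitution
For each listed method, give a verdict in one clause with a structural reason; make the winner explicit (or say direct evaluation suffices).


Best approach: the master substitution — the recursive call is at index ε/8 rather than a shift, a divide-and-conquer shape — substituting ε = 8^m linearizes it.
- a summation factor — a divided-index call is outside the fixed-shift first-order family a summation factor normalizes.
- the master substitution — a fit — the right tool for this form.


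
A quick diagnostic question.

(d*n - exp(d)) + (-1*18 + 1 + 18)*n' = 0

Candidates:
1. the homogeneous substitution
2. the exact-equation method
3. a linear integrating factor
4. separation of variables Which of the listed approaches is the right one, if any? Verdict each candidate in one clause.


Best approach: a linear integrating factor — n appears only to the first power with coefficient d — the classic integrating-factor setup.
- the homogeneous substitution — the slope does not depend on the ratio of the variables alone.
- the exact-equation method: the mixed partial derivatives differ, so the left side is not a total differential.
- a linear integrating factor — yes — fits the structure here.
- separation of variables: no algebra isolates the independent variable on one side and the unknown on the other.


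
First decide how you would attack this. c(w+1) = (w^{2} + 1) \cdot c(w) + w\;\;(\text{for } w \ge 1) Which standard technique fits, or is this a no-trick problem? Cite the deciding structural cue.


Verdict: a summation factor — because the multiplier w^{2} + 1 is index-dependent, divide through by its running product and sum the resulting differences.


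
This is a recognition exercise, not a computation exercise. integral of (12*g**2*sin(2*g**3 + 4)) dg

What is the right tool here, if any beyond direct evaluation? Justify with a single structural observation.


Diagnosis: u-substitution — differentiating the inner expression 2*g**3 + 4 produces the factor 12*g**2 up to a constant multiple, so substituting u = 2*g**3 + 4 reduces everything to a one-variable integral in u.


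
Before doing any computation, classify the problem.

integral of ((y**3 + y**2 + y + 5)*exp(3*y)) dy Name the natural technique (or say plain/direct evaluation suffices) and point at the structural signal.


Diagnosis: integration by parts — the integrand splits as y**3 + y**2 + y + 5 times exp(3*y) — repeatedly differentiating the polynomial part kills it, which is the parts ladder.


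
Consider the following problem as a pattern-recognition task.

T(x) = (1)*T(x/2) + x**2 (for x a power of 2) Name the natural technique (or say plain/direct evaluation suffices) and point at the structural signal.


Technique: the master substitution — divide-the-index recursion (x/2 inside the call) straightens out once the index is rewritten as 2^m.


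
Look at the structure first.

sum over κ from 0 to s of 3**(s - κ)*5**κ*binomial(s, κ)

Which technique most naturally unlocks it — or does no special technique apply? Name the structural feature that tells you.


Verdict: the binomial theorem — the summand is term κ of a binomial expansion in 5 and 3; the whole sum is a single power.


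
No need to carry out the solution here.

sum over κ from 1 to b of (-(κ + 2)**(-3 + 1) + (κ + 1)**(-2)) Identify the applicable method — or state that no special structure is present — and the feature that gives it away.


Technique: telescoping — consecutive terms evaluate one function at adjacent indices ((κ + 1)**(-2) is its current value): one term's tail is the next term's head, so the chain collapses.


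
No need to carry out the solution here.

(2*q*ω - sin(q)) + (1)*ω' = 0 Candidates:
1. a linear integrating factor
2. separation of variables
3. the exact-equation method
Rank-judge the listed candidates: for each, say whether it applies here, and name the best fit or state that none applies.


Best approach: a linear integrating factor — linear in the unknown with genuine forcing: multiply through by the exponential of the integrated coefficient and the left side closes into one derivative.
- a linear integrating factor — yes, a natural case for it.
- separation of variables — the two dependences do not factor apart.
- the exact-equation method: the mixed-partials test fails on this split — it is not an exact differential as presented.


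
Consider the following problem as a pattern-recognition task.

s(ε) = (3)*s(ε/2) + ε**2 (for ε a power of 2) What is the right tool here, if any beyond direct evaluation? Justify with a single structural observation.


Technique: the master substitution — the recursive call is at index ε/2 rather than a shift, a divide-and-conquer shape — substituting ε = 2^m linearizes it.


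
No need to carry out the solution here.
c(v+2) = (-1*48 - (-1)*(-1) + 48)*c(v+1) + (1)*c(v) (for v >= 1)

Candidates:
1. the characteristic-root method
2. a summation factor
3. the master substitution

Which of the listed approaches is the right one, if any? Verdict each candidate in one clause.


Method: the characteristic-root method — this is the constant-coefficient homogeneous case — the whole solution in v reduces to a polynomial's roots.
- the characteristic-root method: yes, a natural case for it.
- a summation factor — a summation factor telescopes one-step recursions; this one carries higher-order memory.
- the master substitution: the recursion steps by a constant offset, so exponential reindexing is pointless.


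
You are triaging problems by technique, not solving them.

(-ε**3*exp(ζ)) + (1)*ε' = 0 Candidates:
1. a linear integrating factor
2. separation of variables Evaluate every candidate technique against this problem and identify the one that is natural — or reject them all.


Method: separation of variables — all dependence on the two variables factors apart, the defining separable shape.
- a linear integrating factor: the unknown enters nonlinearly (through a power, a denominator, or a transcendental function), which the linear integrating-factor recipe cannot absorb as-is — any repair would come from a preliminary substitution, not the factor.
- separation of variables: yes, a natural case for it.


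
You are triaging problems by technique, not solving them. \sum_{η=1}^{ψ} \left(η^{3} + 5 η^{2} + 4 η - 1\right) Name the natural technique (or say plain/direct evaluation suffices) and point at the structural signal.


Best approach: no special technique — this is bookkeeping, not technique: standard formulas for sums of constant-multiple powers of η apply termwise.


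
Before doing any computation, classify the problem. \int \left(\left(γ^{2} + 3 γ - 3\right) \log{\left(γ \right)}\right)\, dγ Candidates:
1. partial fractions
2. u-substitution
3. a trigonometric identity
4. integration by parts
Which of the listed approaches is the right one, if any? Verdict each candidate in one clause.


Verdict: integration by parts — a polynomial next to \log{\left(γ \right)}: integrate the polynomial, differentiate the log, and the integral simplifies in one pass.
- partial fractions: the expression is not a ratio of polynomials that decomposes further.
- u-substitution: no subexpression of the integrand pairs with its own derivative as a factor — individual terms may offer their own substitutions, but any change of variable covering the whole integral would have to be constructed from outside the expression.
- a trigonometric identity — no sine or cosine appears, so there is nothing for a trigonometric identity to act on.
- integration by parts — yes, a natural case for it.


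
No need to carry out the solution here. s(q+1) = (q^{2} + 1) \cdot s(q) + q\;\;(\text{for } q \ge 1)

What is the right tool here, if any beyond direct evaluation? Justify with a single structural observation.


Verdict: a summation factor — it is first-order linear but the coefficient q^{2} + 1 depends on the index, so multiply through by a summation factor to telescope it.


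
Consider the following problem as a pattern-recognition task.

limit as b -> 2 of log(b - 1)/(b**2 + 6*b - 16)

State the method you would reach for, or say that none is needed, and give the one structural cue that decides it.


Diagnosis: l'Hôpital's rule (0/0) — the 0/0 form at 2 is the signature situation for l'Hôpital's rule. One could equally expand both pieces locally and compare leading terms; the rule does that in one stroke.


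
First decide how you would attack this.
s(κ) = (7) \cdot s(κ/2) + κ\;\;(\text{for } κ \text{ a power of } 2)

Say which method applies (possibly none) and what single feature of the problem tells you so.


Verdict: the master substitution — the argument contracts 2-fold per step: reindex κ exponentially and solve the linear recurrence in the new index.


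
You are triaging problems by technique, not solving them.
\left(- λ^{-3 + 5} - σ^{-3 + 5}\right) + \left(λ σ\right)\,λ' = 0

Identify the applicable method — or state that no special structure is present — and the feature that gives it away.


Best approach: the homogeneous substitution — scaling σ and λ together leaves the slope fixed — it depends only on λ/σ, so substitute the ratio. A Bernoulli substitution is a fair alternative on this equation directly; the homogeneous reading takes it as given.


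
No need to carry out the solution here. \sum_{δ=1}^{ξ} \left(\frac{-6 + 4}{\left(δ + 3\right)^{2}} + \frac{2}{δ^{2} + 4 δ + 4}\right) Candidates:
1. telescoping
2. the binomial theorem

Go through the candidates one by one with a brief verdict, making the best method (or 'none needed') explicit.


Technique: telescoping — the generic term is a one-step difference of \frac{2}{δ^{2} + 4 δ + 4}, so partial sums shortcut to endpoint evaluation.
- telescoping — a fit — the right tool for this form.
- the binomial theorem: no binomial coefficients pair up with complementary powers here.


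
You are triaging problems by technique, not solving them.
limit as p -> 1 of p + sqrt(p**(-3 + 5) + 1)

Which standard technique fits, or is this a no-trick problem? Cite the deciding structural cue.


Diagnosis: no special technique — no vanishing denominator and no indeterminate clash at the point — evaluation is immediate.


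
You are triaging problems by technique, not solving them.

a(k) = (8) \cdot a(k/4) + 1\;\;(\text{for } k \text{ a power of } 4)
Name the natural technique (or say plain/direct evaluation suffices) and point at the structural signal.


Method: the master substitution — the argument shrinks by the factor 4, so measure the index on a logarithmic scale and the recursion becomes a shift.


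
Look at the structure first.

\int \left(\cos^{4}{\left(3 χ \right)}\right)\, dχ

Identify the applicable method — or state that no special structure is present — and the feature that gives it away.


Diagnosis: a trigonometric identity — \cos^{4}{\left(3 χ \right)} is an even power — the power-reduction identity rewrites it into first-degree cosines.


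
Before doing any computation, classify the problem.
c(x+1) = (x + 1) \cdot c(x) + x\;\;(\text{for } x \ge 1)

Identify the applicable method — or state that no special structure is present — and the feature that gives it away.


Method: a summation factor — first-order linear but the coefficient x + 1 moves with the index — divide by the cumulative product and telescope.


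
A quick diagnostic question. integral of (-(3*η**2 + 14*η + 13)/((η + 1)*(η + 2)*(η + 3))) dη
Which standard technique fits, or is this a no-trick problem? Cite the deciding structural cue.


Method: partial fractions — a proper rational integrand whose denominator splits into simpler factors — decompose into partial fractions first.


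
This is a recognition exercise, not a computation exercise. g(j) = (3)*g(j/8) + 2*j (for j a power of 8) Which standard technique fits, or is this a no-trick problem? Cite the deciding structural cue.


Method: the master substitution — the argument j/8 divides the index by 8; the standard j = 8^m substitution converts it to a constant-shift recurrence.


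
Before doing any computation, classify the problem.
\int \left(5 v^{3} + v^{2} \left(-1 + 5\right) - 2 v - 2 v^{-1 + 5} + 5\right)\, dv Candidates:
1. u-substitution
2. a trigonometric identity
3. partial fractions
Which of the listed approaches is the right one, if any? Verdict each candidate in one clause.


Method: no special technique — nothing composite, nothing rational, nothing trigonometric — each constant-multiple power of v integrates by the power rule alone.
- u-substitution: no substitution does more than relabel what direct integration already handles.
- a trigonometric identity — there is no trigonometric structure at all — the integrand carries no sine or cosine to rewrite.
- partial fractions: the expression is not a ratio of polynomials that decomposes further.


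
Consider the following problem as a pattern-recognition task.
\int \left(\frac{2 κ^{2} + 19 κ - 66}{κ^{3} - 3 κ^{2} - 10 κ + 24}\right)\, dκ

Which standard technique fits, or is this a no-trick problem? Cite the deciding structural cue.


Technique: partial fractions — with κ^{3} - 3 κ^{2} - 10 κ + 24 factorable and the degree on top strictly smaller, simple-fraction decomposition is immediate.


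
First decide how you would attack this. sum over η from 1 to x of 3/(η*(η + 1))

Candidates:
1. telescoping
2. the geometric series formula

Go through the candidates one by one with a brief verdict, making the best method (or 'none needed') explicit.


Technique: telescoping — 3/(η*(η + 1)) is a collapsed telescope: expand it into simple fractions to see the cancellation.
- telescoping: applicable, and directly so.
- the geometric series formula — the term-to-term ratio drifts with the index — the one thing the geometric formula cannot absorb.


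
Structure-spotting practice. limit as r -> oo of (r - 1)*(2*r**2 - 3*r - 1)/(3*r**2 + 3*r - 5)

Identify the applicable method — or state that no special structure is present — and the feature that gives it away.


Best approach: dominant-term comparison — divide through by the highest power of r; every lower-order term dies and the dominant terms decide the limit. Viewed as a single quotient this is an ∞/∞ form — an at-infinity application of l'Hôpital's rule would also resolve it; comparing leading growth reads the answer without differentiating.


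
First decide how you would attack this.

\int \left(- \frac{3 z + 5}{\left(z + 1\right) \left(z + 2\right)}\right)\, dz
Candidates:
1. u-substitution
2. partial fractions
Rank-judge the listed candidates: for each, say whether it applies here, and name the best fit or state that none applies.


Best approach: partial fractions — the bottom factors while the top stays lower-degree — split into simple fractions and integrate piece by piece.
- u-substitution — no subexpression of the integrand pairs with its own derivative as a factor — individual terms may offer their own substitutions, but any change of variable covering the whole integral would have to be constructed from outside the expression.
- partial fractions — yes — fits the structure here.


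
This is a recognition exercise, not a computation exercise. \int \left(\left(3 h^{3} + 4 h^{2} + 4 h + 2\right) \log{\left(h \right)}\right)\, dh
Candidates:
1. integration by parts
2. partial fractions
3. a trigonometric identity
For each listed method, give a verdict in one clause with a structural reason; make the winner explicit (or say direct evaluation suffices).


Method: integration by parts — the presence of \log{\left(h \right)} against a polynomial factor is the standard differentiate-the-log setup.
- integration by parts: a fit — the right tool for this form.
- partial fractions — the expression is not a ratio of polynomials that decomposes further.
- a trigonometric identity — with no trigonometric functions present, identity rewriting has no target.


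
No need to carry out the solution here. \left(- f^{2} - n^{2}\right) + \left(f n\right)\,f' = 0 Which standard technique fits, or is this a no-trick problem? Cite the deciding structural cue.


Diagnosis: the homogeneous substitution — scaling n and f together leaves the slope fixed — it depends only on f/n, so substitute the ratio. A Bernoulli rewrite works here as the equation stands — the homogeneous substitution is the more immediate reading.


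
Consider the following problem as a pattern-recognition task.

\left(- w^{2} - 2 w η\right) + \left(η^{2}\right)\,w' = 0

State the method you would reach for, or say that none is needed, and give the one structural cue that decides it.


Method: the homogeneous substitution — scaling η and w together leaves the slope fixed — it depends only on w/η, so substitute the ratio. A Bernoulli substitution is a fair alternative on this equation directly; the homogeneous reading takes it as given.


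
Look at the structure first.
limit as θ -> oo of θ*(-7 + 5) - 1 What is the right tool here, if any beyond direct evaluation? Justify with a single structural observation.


Verdict: dominant-term comparison — as θ grows, only the highest-degree terms matter — compare leading terms and read the limit off. Viewed as a single quotient this is an ∞/∞ form — an at-infinity application of l'Hôpital's rule would also resolve it; comparing leading growth reads the answer without differentiating.


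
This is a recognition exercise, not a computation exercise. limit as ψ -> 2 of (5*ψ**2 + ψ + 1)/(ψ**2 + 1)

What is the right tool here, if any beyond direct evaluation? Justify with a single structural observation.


Technique: no special technique — no vanishing denominator and no indeterminate clash at the point — evaluation is immediate.


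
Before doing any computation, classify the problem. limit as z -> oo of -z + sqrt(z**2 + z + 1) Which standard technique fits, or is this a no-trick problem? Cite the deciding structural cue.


Verdict: conjugate multiplication — this difference gives up after one conjugate multiplication — the radical structure cancels against its conjugate.


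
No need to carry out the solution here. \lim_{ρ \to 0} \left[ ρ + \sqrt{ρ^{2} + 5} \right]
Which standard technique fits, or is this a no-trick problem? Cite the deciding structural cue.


Technique: no special technique — the expression is continuous at the evaluation point — substitute directly; no indeterminate form appears.


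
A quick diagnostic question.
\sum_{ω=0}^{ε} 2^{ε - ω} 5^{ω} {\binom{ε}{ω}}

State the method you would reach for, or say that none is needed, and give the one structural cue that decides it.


Technique: the binomial theorem — the binomial coefficients weight matched powers of 5 and 2, which is exactly the expansion of a binomial power.


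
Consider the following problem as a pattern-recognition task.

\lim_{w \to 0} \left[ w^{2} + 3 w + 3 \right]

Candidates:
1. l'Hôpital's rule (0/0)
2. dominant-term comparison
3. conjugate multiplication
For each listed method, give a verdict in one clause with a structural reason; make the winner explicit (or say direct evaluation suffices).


Method: no special technique — no zero denominators, no indeterminate clash at 0 — substitute and read off the value.
- l'Hôpital's rule (0/0): substituting the point gives a finite value outright — there is no indeterminate clash to repair.
- dominant-term comparison — this is not a rational comparison of growth rates at infinity.
- conjugate multiplication — no difference of divergent radicals appears, so rationalizing has nothing to cancel.


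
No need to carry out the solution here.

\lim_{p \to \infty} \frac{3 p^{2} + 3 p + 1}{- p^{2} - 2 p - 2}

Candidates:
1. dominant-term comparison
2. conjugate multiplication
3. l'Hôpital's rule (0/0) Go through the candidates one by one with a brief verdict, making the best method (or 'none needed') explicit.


Verdict: dominant-term comparison — divide by the highest power of p present: lower-order terms vanish and the dominant ratio remains.
- dominant-term comparison: a fit — the right tool for this form.
- conjugate multiplication: no difference of divergent radicals appears, so rationalizing has nothing to cancel.
- l'Hôpital's rule (0/0) — viewed as a single quotient this runs to ∞/∞, not the 0/0 clash this candidate addresses; an at-infinity variant of the rule would resolve it, but comparing leading growth reads the answer without differentiating.


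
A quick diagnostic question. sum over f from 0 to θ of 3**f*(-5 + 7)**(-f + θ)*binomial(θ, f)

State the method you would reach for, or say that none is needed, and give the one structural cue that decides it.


Diagnosis: the binomial theorem — terms weighting binomial(θ, f) against matched powers of 3 and (-5 + 7) reassemble into (3 + (-5 + 7))^θ by the binomial theorem.


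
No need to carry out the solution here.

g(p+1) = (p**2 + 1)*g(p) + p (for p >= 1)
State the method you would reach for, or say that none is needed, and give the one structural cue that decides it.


Verdict: a summation factor — with the index-dependent coefficient p**2 + 1, dividing by the cumulative product turns the left side into a pure difference.


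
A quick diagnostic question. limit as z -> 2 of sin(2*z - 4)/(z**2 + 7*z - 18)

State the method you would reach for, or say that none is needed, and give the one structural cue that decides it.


Diagnosis: l'Hôpital's rule (0/0) — plug in 2: top and bottom both hit zero, so differentiate each and retry. A first-order expansion at the point is an equally standard path; the rule packages it.


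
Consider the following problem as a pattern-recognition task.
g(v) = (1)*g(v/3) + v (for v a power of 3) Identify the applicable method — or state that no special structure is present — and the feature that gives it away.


Best approach: the master substitution — the argument shrinks by the factor 3, so measure the index on a logarithmic scale and the recursion becomes a shift.


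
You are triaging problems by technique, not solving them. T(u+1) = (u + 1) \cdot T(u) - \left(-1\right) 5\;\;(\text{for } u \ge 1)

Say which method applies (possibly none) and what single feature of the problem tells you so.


Best approach: a summation factor — normalize by the running product of u + 1: the left side becomes a difference, and differences sum.


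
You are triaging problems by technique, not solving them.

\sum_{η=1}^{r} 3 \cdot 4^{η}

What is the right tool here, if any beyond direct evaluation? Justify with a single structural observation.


Verdict: the geometric series formula — each summand is the previous one scaled by 4; that constant multiplier is itself the geometric structure.


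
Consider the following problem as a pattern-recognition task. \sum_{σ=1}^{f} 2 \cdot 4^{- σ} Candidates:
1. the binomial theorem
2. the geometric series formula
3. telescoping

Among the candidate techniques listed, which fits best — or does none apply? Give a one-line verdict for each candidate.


Diagnosis: the geometric series formula — consecutive terms stand in a fixed index-free ratio — the geometric sum formula closes it.
- the binomial theorem: the terms lack the binomial-coefficient-weighted complementary-power pattern of an expansion.
- the geometric series formula: a fit — the right tool for this form.
- telescoping: as presented, consecutive terms share no shifted copy to cancel against — no rewrite is on display to change that.


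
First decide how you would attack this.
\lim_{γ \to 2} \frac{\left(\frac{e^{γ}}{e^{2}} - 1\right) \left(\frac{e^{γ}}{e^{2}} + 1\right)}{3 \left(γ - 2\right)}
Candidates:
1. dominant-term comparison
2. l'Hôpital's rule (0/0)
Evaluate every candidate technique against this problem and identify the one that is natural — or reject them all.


Verdict: l'Hôpital's rule (0/0) — plug in 2: top and bottom both hit zero, so differentiate each and retry. A first-order expansion at the point is an equally standard path; the rule packages it.
- dominant-term comparison: no dominant power emerges to decide the limit by degree comparison.
- l'Hôpital's rule (0/0) — yes — fits the structure here.


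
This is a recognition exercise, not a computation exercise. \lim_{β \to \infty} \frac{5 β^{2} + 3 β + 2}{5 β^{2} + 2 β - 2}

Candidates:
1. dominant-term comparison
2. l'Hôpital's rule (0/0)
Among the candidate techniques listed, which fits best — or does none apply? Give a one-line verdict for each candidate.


Best approach: dominant-term comparison — growth-rate triage: the leading powers of β decide the limit, everything else is noise.
- dominant-term comparison: applicable, and directly so.
- l'Hôpital's rule (0/0) — as a single quotient the expression runs to ∞/∞ at the limit point — an at-infinity form of the rule would apply, though the leading-growth comparison is the direct reading.


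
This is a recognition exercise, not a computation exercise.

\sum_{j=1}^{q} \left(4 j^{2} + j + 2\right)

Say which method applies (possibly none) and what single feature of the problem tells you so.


Diagnosis: no special technique — no ratio, no shift structure, no binomial pattern: sum the constant-multiple powers of j with known formulas.


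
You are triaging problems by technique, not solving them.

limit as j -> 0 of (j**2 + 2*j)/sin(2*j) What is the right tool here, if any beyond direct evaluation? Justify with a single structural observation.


Verdict: l'Hôpital's rule (0/0) — plug in 0: top and bottom both hit zero, so differentiate each and retry. Expanding numerator and denominator to first order gives the same value — the rule automates exactly that.


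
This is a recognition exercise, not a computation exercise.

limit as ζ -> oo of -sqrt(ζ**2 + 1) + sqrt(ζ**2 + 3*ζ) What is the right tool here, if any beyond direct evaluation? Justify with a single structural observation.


Technique: conjugate multiplication — both pieces blow up but their difference is finite; the conjugate trick rationalizes sqrt(ζ**2 + 3*ζ) - sqrt(ζ**2 + 1).


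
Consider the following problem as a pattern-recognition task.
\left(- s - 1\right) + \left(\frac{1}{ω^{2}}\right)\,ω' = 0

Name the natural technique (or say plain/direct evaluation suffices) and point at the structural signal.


Verdict: separation of variables — all dependence on the two variables factors apart, the defining separable shape. The cross-partial test also passes here (vacuously, each side single-variable); the potential-function route would work, separation is simply more immediate.


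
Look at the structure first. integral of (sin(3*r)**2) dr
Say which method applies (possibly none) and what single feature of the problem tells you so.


Best approach: a trigonometric identity — the exponent on sin(3*r)**2 is even — the power-reduction identity is the standard preprocessing step.


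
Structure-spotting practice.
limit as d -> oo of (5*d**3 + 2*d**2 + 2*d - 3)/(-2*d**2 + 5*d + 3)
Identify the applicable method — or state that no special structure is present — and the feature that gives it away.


Method: dominant-term comparison — growth-rate triage: the leading powers of d decide the limit, everything else is noise. Differentiating the expression as a single quotient would eventually settle it as well; matching dominant growth settles it immediately.


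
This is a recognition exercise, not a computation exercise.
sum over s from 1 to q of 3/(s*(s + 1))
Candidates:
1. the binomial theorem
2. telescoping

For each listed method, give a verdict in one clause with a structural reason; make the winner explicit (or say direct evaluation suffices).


Technique: telescoping — split 3/(s*(s + 1)) by partial fractions and the pieces are one function at shifted arguments — interior terms cancel.
- the binomial theorem: there is no sum-raised-to-a-power identity hiding in these terms.
- telescoping — a fit — the right tool for this form.


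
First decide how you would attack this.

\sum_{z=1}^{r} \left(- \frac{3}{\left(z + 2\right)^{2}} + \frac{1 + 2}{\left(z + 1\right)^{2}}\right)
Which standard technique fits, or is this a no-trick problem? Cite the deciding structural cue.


Verdict: telescoping — each term adds \frac{1 + 2}{\left(z + 1\right)^{2}} and subtracts the same expression advanced one index; that subtracted piece cancels against the next term's added copy — only the boundary terms survive.


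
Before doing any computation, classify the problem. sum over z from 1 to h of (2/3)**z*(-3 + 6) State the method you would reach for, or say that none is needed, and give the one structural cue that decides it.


Best approach: the geometric series formula — term-over-term division gives 2/3 every time — index-free ratio, geometric sum formula applies.


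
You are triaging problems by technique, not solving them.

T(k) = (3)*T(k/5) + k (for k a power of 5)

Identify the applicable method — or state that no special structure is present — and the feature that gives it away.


Best approach: the master substitution — the argument shrinks by the factor 5, so measure the index on a logarithmic scale and the recursion becomes a shift.


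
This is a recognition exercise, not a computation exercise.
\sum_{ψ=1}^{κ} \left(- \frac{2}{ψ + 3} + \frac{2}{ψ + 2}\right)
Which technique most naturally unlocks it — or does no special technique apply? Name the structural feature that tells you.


Diagnosis: telescoping — this sum is a zipper: each term contributes \frac{2}{ψ + 2} and removes the next index's value, which the following term puts back, closing term by term.


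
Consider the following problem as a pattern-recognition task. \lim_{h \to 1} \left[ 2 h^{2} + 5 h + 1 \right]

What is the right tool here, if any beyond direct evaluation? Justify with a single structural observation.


Diagnosis: no special technique — the expression is continuous at the evaluation point — substitute directly; no indeterminate form appears.


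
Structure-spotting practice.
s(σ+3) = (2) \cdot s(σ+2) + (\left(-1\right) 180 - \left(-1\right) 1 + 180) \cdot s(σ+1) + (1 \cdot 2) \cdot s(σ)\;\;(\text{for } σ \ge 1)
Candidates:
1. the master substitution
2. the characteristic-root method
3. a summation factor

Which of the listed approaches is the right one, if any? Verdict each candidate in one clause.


Verdict: the characteristic-root method — no index-dependence in the weights and nothing inhomogeneous: classic characteristic-equation setup.
- the master substitution — the recursive argument is a shift of the index, not a fixed fraction of it.
- the characteristic-root method: applicable, and directly so.
- a summation factor — the recurrence reaches back more than one step, outside the first-order family a summation factor normalizes.


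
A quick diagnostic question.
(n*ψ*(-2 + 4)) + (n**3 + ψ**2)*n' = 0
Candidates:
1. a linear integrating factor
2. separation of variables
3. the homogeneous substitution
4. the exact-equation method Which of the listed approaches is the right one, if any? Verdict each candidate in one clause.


Verdict: the exact-equation method — because the two cross partials coincide, the form is conservative as written — recover its potential in (ψ, n).
- a linear integrating factor — the unknown enters nonlinearly (through a power, a denominator, or a transcendental function), which the linear integrating-factor recipe cannot absorb as-is — any repair would come from a preliminary substitution, not the factor.
- separation of variables: no algebra isolates the independent variable on one side and the unknown on the other.
- the homogeneous substitution: the slope changes under joint rescaling, failing the degree-zero test.
- the exact-equation method: applicable, and directly so.


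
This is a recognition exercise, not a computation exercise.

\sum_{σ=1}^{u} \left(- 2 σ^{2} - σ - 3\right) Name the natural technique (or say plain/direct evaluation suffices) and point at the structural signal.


Verdict: no special technique — this is bookkeeping, not technique: standard formulas for sums of constant-multiple powers of σ apply termwise.


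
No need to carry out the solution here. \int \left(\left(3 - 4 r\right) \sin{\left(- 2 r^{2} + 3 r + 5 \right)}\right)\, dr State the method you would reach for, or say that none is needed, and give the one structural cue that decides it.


Technique: u-substitution — read it as f(- 2 r^{2} + 3 r + 5) times a constant multiple of d(- 2 r^{2} + 3 r + 5): one substitution, u = - 2 r^{2} + 3 r + 5, finishes it.


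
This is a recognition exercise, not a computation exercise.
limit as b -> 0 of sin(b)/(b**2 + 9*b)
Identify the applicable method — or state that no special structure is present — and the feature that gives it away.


Verdict: l'Hôpital's rule (0/0) — plug in 0: top and bottom both hit zero, so differentiate each and retry. A local series expansion at the point resolves it as well; the rule is the packaged version of that step.


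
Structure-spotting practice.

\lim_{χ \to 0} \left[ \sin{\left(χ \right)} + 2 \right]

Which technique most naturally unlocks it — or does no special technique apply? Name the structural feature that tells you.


Diagnosis: no special technique — no vanishing denominator and no indeterminate clash at the point — evaluation is immediate.


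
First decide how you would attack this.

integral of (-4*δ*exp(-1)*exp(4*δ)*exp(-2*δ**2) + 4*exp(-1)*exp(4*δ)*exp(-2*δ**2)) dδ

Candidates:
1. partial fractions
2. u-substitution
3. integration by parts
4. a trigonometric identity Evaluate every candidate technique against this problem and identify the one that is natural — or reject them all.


Verdict: u-substitution — collected, the integrand has one factor that is, up to a constant, the derivative of an inner expression the rest depends on — substitute for that inner expression.
- partial fractions — the expression is not a ratio of polynomials that decomposes further.
- u-substitution: a fit — the right tool for this form.
- integration by parts — a polynomial factor is present, but its partner is not an exp, sine, or cosine of a degree-1 argument, nor a logarithm.
- a trigonometric identity — with no trigonometric functions present, identity rewriting has no target.


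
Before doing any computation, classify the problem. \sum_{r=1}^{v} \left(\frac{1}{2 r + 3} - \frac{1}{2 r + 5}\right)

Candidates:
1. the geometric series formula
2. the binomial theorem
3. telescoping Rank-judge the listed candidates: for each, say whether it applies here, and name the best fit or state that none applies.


Verdict: telescoping — the piece each term subtracts is \frac{1}{2 r + 3} advanced by one index, and it reappears with a plus sign leading the following term — the sum collapses to its boundary terms.
- the geometric series formula: the ratio of consecutive terms depends on the index.
- the binomial theorem: no binomial coefficients pair up with complementary powers here.
- telescoping — applicable, and directly so.


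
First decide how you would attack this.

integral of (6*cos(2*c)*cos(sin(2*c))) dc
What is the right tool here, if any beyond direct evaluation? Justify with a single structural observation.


Technique: u-substitution — read it as f(sin(2*c)) times a constant multiple of d(sin(2*c)): one substitution, u = sin(2*c), finishes it.


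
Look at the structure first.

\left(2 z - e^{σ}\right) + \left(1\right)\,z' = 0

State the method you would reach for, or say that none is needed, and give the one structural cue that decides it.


Diagnosis: a linear integrating factor — z enters only linearly with coefficient 2; multiply by exp of the integral of 2 and the left side becomes one derivative.


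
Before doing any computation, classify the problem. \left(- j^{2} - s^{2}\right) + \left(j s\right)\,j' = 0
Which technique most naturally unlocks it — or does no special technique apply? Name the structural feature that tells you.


Verdict: the homogeneous substitution — the slope's numerator and denominator share total degree; set v = j/s and the equation drops to separable form. Rearranged, this also fits the Bernoulli template directly; the homogeneous substitution reads the structure without the rearrangement.


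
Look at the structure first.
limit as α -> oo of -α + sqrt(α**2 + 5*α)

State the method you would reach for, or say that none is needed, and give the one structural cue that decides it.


Technique: conjugate multiplication — the ∞ − ∞ radical form is the exact trigger for the conjugate maneuver.


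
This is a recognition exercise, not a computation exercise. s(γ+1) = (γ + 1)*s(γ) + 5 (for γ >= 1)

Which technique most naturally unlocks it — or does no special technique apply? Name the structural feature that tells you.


Best approach: a summation factor — one step of memory with a weight γ + 1 that changes as the index grows — the summation-factor construction is built for this.


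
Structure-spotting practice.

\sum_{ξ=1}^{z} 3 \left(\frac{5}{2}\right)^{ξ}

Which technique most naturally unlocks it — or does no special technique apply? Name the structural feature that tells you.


Diagnosis: the geometric series formula — check a ratio of consecutive terms: it is \frac{5}{2}, independent of the index, so the geometric formula closes the sum.


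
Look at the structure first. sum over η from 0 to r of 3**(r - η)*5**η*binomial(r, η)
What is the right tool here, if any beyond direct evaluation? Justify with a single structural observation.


Best approach: the binomial theorem — the binomial coefficients weight matched powers of 5 and 3, which is exactly the expansion of a binomial power.


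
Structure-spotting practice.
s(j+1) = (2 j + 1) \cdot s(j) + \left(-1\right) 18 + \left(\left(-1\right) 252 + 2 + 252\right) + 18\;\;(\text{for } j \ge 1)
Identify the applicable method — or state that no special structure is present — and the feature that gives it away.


Technique: a summation factor — one step of memory with a weight 2 j + 1 that changes as the index grows — the summation-factor construction is built for this.


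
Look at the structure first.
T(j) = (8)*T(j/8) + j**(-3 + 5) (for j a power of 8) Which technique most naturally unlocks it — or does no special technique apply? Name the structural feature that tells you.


Best approach: the master substitution — the recursive call is at index j/8 rather than a shift, a divide-and-conquer shape — substituting j = 8^m linearizes it.
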